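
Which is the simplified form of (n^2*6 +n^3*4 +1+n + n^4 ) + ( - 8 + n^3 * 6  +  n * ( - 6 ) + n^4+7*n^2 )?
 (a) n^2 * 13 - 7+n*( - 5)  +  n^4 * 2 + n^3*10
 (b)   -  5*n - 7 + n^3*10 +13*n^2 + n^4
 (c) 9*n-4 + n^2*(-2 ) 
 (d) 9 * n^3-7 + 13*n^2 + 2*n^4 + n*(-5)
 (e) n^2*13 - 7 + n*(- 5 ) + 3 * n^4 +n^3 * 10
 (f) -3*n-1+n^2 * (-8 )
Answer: a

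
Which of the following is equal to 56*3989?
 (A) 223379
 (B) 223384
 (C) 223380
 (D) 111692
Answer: B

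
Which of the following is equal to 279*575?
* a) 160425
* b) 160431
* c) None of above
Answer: a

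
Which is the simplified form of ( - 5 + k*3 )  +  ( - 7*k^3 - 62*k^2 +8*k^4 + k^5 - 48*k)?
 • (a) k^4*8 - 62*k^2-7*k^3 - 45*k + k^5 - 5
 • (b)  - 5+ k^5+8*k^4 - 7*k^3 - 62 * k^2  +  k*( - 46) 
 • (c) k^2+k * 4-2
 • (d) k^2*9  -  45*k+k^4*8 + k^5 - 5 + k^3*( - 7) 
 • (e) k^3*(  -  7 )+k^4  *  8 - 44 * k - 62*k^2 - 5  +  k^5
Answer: a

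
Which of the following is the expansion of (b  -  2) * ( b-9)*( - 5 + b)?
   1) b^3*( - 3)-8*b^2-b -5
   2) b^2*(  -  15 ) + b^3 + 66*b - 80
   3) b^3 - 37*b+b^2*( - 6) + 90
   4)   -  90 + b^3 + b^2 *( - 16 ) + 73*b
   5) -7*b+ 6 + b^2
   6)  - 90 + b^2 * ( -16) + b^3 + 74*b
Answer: 4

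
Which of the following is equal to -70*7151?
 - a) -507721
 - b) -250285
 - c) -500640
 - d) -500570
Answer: d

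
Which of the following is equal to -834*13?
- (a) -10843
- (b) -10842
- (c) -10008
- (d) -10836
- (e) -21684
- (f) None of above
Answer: b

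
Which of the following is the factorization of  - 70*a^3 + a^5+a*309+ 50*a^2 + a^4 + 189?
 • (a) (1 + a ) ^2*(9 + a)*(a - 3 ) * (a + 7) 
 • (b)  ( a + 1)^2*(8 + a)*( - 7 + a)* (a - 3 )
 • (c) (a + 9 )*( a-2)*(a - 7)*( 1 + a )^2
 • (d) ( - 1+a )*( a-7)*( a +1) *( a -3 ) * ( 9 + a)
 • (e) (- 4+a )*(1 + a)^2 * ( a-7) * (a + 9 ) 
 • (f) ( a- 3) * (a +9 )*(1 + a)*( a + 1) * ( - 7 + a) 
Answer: f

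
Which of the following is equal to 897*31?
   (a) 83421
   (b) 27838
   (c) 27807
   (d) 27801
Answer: c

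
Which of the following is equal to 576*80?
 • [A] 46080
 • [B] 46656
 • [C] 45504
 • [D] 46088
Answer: A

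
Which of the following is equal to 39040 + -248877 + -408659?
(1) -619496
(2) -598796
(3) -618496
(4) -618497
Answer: 3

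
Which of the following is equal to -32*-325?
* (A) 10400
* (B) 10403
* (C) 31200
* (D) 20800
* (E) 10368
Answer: A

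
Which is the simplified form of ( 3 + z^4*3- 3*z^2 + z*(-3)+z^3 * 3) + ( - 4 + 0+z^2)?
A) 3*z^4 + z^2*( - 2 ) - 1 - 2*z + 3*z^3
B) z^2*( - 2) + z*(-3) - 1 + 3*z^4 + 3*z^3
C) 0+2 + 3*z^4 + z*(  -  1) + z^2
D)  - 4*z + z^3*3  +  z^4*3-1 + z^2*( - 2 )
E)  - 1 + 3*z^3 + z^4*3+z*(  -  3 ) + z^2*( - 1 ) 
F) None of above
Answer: B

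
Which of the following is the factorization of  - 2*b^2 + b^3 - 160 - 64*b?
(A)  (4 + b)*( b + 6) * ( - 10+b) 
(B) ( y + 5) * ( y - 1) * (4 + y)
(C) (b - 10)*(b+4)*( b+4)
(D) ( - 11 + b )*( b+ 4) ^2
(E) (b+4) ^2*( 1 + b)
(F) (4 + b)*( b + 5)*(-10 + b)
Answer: C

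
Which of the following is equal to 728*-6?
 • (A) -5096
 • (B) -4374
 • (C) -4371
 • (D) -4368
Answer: D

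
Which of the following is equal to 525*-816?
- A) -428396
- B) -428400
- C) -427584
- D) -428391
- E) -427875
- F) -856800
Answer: B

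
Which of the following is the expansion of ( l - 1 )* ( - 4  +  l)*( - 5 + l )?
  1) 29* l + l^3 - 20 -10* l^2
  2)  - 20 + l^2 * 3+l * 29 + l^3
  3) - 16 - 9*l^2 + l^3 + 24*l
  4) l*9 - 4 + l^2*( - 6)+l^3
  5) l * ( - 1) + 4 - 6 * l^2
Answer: 1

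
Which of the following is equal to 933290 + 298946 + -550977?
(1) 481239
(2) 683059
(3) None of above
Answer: 3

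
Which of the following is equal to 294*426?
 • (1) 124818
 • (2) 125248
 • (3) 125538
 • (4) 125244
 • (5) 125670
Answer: 4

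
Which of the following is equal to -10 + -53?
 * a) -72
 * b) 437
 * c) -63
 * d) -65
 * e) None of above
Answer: c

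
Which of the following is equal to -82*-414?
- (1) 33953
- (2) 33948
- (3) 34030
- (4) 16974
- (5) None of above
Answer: 2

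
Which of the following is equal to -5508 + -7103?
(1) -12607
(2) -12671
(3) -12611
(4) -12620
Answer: 3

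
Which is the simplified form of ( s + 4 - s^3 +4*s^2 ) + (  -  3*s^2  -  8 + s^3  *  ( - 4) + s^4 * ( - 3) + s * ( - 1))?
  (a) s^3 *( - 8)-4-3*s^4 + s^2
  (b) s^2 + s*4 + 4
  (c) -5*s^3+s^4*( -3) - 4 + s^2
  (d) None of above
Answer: c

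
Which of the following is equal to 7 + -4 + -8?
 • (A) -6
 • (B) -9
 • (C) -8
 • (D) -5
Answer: D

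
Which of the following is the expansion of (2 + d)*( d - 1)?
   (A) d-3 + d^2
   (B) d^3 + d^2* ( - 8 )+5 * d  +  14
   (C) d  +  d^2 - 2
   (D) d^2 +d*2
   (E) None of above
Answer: C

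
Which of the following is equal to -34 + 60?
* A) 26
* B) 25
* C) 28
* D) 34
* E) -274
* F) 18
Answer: A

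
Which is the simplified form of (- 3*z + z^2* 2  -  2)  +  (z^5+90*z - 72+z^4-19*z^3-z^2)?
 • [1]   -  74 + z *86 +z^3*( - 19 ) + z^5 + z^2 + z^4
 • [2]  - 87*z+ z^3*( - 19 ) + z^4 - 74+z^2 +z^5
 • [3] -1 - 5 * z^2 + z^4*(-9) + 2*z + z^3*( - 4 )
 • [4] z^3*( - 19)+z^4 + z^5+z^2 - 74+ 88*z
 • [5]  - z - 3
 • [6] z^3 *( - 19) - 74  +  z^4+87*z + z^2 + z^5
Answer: 6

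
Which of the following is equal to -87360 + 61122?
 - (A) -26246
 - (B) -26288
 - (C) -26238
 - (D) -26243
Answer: C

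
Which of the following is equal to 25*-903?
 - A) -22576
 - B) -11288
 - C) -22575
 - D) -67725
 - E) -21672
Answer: C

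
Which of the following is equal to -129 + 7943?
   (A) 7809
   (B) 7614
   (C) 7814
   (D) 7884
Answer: C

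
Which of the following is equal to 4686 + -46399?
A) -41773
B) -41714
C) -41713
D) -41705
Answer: C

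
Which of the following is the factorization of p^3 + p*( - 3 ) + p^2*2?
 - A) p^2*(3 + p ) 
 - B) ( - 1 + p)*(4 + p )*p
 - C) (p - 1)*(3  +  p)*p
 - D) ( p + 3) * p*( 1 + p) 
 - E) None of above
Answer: C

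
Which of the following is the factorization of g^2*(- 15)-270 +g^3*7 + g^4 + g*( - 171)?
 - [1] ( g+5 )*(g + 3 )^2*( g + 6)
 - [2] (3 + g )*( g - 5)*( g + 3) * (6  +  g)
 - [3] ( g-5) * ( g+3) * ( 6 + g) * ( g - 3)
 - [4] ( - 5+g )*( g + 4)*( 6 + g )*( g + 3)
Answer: 2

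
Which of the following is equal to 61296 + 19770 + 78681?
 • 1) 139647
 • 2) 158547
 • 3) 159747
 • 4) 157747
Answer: 3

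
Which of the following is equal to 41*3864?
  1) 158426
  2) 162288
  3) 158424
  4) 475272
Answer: 3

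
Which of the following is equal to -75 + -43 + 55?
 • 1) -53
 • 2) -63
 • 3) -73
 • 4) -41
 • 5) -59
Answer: 2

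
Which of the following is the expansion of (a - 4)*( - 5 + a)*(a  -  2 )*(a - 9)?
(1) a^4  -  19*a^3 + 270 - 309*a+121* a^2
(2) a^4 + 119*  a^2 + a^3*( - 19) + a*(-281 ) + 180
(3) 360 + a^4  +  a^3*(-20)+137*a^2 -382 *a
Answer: 3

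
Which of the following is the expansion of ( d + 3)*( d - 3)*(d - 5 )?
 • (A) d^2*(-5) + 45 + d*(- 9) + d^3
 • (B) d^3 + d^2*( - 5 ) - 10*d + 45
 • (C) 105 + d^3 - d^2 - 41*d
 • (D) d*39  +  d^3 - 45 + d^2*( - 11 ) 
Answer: A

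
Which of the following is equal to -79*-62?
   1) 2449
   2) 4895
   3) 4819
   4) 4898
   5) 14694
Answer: 4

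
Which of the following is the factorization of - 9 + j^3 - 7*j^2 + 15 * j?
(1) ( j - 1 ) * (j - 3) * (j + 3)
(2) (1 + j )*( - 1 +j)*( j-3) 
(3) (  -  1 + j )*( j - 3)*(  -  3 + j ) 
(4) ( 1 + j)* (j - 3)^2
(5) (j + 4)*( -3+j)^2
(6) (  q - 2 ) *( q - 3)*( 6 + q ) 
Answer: 3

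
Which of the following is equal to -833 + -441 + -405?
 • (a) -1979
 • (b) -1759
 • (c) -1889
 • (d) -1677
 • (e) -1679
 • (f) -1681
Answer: e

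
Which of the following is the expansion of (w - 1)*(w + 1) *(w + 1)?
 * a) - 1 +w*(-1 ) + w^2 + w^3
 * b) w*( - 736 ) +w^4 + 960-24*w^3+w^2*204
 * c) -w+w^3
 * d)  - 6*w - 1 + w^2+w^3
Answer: a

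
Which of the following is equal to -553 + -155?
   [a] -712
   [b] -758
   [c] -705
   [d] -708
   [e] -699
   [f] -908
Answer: d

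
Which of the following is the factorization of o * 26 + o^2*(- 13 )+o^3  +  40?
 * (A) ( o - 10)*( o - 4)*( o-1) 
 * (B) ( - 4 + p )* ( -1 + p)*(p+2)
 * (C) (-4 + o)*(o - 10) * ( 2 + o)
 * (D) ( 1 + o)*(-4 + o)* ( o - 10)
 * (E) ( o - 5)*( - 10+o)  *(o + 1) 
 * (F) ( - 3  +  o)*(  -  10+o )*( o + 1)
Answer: D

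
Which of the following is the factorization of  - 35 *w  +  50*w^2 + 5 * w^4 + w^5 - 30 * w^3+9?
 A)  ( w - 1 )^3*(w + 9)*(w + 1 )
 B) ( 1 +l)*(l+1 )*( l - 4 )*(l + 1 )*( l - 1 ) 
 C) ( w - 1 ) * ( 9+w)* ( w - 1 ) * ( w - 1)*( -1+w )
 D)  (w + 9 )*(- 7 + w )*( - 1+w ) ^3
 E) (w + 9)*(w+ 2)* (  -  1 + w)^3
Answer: C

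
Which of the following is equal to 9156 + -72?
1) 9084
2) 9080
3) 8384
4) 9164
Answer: 1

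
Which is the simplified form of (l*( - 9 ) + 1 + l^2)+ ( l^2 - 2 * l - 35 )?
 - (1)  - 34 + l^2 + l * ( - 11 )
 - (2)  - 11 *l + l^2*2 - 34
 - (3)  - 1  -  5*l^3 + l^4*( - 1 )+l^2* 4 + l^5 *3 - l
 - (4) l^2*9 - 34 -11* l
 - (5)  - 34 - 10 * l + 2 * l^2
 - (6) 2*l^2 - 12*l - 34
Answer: 2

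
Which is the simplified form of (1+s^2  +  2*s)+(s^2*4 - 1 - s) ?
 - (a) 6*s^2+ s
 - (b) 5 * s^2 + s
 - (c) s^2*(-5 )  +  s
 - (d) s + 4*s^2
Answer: b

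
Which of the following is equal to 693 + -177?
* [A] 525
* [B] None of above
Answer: B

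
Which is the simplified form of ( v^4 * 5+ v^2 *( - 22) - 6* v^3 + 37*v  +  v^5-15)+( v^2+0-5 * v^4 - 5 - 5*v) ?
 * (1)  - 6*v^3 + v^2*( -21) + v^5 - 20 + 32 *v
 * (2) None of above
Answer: 1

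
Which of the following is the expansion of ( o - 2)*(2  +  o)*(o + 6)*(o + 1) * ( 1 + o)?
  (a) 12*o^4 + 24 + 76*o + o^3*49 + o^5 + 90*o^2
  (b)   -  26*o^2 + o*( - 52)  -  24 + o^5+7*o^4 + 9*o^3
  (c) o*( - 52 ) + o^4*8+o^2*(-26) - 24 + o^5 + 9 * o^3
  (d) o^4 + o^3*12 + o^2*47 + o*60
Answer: c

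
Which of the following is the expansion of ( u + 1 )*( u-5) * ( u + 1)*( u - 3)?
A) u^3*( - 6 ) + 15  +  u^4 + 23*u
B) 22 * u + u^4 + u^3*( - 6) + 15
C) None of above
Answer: B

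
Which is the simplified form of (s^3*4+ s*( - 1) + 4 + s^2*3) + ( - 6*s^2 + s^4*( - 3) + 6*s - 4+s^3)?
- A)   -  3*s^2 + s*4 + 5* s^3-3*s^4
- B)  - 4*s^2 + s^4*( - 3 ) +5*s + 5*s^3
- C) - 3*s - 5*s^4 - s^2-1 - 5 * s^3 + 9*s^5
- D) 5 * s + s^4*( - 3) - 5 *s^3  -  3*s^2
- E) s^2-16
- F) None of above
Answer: F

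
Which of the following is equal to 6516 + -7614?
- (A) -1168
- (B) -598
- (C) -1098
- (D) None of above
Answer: C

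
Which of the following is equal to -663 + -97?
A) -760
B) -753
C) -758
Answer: A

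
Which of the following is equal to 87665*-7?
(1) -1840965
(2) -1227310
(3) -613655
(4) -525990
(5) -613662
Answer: 3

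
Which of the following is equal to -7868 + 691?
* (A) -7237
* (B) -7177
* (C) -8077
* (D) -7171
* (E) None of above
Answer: B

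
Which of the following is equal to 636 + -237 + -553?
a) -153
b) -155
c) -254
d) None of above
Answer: d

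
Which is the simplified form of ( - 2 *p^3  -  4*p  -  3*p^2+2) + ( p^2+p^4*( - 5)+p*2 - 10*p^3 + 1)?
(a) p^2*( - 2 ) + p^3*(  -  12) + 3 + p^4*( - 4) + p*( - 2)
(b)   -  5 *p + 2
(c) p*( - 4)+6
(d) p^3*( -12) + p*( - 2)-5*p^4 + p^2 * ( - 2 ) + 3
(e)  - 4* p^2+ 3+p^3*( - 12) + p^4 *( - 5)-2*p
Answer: d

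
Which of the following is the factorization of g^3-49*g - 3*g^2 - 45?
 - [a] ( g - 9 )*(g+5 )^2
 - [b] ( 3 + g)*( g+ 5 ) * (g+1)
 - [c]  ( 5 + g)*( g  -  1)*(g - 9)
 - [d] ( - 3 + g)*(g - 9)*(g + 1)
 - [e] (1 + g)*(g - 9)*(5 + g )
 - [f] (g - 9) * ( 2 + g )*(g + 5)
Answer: e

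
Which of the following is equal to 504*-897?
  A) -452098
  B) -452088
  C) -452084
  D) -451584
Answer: B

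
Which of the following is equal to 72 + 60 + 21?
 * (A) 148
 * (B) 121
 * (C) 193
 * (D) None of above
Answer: D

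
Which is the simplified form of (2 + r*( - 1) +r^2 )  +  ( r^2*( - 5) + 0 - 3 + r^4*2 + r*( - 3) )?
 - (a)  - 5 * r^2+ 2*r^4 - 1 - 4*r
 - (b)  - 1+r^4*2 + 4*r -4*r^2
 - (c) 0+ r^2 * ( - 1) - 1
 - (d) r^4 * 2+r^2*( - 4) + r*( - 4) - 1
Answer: d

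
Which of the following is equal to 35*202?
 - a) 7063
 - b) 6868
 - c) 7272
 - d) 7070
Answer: d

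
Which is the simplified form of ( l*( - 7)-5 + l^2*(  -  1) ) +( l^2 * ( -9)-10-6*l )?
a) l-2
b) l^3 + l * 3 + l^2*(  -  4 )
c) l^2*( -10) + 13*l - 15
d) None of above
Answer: d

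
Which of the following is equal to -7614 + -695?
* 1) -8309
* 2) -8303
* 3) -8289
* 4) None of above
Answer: 1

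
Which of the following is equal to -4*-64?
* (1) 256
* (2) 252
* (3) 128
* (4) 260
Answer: 1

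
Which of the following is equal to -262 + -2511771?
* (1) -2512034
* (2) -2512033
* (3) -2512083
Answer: 2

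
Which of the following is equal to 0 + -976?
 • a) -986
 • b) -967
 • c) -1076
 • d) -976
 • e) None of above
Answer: d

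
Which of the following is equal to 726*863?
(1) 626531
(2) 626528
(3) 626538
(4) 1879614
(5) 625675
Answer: 3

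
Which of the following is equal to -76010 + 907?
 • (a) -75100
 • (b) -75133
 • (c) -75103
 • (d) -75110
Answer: c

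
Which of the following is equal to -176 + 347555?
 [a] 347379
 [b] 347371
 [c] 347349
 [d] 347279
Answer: a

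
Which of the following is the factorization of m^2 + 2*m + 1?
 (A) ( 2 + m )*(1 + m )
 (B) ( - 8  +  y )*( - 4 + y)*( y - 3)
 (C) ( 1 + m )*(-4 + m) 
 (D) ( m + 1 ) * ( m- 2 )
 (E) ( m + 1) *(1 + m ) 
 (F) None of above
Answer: E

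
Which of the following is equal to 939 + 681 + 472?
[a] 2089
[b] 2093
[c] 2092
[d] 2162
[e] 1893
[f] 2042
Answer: c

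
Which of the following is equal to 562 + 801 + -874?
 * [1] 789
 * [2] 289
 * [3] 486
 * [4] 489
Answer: 4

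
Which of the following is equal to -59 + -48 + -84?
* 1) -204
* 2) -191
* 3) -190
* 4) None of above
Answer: 2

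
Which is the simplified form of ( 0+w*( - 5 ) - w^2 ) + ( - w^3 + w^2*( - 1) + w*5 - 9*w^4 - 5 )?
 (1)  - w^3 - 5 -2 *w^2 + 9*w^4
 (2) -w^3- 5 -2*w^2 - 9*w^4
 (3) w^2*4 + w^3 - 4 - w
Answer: 2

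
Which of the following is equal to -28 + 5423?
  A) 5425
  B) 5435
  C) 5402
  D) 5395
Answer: D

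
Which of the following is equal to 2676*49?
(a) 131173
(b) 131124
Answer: b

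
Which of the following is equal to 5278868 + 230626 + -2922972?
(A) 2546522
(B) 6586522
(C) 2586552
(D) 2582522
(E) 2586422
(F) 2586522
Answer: F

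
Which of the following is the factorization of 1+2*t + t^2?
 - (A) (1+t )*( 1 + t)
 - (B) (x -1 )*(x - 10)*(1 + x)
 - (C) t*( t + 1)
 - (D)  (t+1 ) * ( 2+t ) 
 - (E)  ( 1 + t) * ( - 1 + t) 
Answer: A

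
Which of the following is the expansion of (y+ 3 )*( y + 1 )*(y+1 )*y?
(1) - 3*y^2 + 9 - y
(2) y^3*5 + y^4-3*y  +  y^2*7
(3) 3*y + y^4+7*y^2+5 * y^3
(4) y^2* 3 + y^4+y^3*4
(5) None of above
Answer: 3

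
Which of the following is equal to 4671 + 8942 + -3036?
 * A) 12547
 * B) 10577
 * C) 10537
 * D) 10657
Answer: B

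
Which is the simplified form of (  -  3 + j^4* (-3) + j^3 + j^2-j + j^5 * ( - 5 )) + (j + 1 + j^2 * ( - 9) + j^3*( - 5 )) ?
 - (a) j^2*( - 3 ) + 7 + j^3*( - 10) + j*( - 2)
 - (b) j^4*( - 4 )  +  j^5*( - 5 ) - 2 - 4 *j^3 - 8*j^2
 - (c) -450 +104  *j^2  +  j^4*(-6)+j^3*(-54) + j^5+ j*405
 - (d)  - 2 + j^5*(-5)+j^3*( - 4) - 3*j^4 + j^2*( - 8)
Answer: d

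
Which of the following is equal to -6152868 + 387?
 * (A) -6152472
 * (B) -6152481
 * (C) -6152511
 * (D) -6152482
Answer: B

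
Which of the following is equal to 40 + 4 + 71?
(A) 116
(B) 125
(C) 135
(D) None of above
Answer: D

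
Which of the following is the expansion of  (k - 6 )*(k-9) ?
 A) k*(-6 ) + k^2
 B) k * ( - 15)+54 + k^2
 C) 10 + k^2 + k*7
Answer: B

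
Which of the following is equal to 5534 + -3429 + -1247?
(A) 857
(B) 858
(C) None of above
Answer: B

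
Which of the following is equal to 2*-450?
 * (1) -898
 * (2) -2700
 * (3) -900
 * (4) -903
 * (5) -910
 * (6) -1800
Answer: 3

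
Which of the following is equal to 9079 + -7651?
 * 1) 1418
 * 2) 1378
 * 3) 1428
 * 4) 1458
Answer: 3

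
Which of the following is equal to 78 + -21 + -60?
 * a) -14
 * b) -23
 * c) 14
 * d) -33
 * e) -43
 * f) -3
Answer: f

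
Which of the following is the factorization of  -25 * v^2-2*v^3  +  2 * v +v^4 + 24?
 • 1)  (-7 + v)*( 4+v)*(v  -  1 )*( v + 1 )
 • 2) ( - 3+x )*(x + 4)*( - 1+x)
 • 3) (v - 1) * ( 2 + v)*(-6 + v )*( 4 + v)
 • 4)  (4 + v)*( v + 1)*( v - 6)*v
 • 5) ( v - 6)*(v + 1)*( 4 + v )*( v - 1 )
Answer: 5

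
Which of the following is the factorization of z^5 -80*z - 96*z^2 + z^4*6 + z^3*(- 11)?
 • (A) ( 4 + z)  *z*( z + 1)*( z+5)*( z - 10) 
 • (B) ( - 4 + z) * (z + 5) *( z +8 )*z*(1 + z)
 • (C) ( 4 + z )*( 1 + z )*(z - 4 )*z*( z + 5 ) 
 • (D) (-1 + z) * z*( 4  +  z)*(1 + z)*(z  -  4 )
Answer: C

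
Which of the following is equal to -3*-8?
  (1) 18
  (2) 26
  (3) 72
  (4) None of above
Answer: 4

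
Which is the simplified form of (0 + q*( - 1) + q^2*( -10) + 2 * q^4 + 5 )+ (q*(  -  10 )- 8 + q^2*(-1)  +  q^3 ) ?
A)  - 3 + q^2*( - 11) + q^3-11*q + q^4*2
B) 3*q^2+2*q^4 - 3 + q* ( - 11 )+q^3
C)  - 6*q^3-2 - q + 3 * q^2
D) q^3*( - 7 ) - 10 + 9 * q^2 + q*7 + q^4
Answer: A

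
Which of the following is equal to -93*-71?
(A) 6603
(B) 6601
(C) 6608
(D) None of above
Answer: A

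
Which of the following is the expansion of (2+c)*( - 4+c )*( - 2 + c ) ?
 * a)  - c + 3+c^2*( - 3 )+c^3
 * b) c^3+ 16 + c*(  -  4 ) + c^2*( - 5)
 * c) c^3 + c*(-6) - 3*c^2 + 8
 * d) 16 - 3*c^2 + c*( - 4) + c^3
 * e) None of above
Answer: e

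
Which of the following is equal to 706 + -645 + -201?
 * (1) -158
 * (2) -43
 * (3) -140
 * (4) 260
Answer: 3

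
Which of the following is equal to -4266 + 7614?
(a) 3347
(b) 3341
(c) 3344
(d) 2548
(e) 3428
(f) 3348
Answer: f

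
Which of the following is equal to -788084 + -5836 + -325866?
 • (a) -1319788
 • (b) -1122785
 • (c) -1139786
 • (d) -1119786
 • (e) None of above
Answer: d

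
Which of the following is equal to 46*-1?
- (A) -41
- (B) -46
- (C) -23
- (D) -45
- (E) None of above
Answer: B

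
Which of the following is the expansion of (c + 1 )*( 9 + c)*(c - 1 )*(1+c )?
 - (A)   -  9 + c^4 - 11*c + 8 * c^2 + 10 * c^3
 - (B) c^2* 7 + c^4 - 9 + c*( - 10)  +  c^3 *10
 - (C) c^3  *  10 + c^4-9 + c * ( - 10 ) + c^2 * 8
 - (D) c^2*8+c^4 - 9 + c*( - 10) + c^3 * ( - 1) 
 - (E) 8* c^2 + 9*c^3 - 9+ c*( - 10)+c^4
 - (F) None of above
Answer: C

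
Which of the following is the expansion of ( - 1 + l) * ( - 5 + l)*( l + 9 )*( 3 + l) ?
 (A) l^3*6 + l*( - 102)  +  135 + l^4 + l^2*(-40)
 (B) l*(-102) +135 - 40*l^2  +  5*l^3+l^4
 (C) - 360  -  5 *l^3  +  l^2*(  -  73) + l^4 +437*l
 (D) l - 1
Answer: A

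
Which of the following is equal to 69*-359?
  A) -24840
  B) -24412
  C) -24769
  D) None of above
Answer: D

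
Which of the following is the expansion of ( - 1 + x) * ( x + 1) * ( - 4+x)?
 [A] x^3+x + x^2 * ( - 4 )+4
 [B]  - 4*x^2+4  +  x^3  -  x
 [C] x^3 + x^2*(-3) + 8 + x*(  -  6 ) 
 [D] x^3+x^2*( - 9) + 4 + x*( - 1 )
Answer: B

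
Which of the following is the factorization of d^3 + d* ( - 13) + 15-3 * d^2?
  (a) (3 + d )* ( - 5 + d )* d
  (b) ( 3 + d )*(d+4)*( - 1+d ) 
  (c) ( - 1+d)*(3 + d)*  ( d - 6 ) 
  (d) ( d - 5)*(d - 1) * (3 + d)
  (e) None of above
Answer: d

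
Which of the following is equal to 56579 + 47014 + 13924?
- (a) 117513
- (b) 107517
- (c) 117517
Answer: c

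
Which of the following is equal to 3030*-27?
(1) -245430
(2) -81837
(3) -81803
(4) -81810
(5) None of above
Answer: 4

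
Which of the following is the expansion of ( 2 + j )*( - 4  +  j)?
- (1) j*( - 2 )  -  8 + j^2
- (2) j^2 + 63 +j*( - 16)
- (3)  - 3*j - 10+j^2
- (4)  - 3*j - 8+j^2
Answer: 1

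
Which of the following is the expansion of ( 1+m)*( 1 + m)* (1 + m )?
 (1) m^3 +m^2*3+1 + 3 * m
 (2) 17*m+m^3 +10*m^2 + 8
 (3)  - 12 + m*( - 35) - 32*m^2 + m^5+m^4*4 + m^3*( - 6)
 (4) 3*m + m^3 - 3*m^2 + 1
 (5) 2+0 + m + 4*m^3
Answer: 1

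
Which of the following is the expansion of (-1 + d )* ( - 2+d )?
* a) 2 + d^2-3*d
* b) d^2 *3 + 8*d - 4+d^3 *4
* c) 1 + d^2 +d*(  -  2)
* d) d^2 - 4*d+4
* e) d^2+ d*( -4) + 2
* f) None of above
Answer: a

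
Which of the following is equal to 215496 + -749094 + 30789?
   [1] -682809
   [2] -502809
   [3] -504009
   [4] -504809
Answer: 2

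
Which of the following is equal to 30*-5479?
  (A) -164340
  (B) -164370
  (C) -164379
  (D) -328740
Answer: B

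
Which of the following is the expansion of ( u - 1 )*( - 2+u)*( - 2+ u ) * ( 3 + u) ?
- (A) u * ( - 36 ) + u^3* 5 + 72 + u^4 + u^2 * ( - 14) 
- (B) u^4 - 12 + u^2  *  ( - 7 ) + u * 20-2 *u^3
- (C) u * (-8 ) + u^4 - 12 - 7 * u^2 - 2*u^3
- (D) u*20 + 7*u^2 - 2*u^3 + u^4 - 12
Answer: B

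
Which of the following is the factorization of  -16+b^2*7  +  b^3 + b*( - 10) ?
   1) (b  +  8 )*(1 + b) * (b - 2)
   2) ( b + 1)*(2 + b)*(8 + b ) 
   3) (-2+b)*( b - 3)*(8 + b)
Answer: 1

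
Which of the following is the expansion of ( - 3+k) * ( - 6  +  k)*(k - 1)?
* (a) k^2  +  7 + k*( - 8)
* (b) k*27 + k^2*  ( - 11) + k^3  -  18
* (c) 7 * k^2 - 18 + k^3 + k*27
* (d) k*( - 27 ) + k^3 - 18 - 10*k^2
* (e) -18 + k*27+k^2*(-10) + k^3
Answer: e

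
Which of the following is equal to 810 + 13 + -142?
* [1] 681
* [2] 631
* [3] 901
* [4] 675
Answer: 1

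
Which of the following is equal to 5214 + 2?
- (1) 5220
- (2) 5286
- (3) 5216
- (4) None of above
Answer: 3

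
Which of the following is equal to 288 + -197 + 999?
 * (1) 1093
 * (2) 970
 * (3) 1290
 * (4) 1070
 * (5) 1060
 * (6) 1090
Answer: 6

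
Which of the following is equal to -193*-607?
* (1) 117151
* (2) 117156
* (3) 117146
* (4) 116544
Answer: 1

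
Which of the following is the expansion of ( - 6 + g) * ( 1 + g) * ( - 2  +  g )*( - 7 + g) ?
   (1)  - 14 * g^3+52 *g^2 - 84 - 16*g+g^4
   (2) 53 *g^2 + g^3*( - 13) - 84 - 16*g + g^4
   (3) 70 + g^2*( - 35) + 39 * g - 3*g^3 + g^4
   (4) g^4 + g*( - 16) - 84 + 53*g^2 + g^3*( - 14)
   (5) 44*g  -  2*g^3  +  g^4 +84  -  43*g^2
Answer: 4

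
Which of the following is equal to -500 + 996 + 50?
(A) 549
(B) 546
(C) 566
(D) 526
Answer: B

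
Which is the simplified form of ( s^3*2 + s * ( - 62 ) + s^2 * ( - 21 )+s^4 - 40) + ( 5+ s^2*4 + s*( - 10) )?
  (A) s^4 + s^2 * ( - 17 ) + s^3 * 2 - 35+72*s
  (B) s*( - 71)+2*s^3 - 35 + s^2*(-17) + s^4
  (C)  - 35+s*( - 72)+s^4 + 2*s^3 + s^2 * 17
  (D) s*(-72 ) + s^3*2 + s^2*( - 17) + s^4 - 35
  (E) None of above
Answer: D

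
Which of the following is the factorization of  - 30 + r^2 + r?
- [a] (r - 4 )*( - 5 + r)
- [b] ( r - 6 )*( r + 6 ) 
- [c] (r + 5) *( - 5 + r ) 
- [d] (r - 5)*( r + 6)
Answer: d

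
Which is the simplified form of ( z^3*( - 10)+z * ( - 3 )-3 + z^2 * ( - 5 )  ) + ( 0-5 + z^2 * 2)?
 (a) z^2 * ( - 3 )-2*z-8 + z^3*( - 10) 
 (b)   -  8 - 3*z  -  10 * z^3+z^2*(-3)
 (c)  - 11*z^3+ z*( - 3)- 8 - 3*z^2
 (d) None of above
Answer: b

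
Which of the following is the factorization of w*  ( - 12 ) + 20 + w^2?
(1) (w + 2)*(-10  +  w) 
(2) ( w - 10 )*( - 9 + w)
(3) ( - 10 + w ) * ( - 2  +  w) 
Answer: 3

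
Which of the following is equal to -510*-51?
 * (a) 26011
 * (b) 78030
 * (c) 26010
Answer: c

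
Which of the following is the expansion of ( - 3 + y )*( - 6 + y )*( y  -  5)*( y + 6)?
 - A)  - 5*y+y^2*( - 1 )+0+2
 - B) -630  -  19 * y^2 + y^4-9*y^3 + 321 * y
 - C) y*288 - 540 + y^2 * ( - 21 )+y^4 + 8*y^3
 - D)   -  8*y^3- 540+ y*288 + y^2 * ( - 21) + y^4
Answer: D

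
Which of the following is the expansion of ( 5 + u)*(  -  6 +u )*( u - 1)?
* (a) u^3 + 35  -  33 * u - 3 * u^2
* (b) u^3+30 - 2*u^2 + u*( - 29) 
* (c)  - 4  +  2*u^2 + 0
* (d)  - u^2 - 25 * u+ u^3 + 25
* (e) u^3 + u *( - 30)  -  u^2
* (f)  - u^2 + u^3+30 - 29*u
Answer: b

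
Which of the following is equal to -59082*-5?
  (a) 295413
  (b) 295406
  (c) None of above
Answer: c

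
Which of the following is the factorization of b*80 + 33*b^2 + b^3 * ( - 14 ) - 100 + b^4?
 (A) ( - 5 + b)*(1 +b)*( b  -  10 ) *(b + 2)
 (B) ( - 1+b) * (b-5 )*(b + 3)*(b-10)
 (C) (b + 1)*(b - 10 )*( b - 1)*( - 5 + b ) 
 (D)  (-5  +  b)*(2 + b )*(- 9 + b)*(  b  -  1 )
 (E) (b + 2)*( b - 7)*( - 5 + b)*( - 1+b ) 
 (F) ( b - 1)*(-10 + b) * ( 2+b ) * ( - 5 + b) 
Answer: F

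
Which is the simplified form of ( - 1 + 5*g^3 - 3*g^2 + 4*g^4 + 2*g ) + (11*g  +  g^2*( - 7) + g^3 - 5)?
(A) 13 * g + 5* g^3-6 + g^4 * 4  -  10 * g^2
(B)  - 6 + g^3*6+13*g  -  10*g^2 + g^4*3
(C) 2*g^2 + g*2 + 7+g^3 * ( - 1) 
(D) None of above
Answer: D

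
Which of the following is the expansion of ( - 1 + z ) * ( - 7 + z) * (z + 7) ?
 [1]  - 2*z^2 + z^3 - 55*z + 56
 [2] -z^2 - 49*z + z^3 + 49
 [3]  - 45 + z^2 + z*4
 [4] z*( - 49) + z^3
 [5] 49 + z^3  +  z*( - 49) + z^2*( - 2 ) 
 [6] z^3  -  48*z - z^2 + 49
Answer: 2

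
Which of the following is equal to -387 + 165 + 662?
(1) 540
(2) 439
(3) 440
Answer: 3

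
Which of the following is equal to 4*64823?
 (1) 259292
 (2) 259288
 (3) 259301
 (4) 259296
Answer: 1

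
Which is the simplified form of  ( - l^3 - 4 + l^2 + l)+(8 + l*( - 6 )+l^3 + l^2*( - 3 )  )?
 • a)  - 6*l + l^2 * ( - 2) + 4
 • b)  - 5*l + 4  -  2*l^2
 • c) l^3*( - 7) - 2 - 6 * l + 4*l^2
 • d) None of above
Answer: b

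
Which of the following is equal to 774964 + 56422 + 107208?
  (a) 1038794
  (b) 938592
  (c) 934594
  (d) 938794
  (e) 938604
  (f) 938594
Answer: f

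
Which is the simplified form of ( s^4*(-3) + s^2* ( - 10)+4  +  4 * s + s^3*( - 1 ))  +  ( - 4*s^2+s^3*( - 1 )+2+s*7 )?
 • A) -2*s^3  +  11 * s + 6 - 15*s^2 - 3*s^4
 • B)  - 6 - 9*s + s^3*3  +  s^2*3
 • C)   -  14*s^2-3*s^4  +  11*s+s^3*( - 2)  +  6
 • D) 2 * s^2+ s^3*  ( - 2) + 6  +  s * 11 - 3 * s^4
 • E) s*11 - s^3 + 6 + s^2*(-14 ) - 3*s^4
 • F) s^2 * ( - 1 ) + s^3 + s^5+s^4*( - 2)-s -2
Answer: C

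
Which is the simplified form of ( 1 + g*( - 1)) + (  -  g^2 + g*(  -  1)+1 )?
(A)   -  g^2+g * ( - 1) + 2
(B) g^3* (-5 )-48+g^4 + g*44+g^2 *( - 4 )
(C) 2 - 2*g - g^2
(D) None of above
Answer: C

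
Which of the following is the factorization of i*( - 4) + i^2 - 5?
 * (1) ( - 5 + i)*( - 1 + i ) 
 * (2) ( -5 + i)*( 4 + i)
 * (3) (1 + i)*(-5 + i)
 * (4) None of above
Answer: 3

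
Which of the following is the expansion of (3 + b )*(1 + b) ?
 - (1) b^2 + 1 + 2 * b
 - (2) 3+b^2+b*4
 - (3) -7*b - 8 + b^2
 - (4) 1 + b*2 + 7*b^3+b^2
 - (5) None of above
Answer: 2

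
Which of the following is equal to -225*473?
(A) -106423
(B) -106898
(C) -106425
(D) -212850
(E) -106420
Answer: C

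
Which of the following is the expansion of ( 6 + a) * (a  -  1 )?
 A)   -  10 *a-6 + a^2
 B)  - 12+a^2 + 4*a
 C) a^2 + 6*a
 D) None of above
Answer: D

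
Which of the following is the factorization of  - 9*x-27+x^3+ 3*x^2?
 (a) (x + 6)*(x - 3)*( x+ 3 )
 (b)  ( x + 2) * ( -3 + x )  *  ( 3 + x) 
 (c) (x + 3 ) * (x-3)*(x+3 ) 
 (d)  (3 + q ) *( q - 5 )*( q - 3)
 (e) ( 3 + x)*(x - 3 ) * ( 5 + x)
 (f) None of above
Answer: c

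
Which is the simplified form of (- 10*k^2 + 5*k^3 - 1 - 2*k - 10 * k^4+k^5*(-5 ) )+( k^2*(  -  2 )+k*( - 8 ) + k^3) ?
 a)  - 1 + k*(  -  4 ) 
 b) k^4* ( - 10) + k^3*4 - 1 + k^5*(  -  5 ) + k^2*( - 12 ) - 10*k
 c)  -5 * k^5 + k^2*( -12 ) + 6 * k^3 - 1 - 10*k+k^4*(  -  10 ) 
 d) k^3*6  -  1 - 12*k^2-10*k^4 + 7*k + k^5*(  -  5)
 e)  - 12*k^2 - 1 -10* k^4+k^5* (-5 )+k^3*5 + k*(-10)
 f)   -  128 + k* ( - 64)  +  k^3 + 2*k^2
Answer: c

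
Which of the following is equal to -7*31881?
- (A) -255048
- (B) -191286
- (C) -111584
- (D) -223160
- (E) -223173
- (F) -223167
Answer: F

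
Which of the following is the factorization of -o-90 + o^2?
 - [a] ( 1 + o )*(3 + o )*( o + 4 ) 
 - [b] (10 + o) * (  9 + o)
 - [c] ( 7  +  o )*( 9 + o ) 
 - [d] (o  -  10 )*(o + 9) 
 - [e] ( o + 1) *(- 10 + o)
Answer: d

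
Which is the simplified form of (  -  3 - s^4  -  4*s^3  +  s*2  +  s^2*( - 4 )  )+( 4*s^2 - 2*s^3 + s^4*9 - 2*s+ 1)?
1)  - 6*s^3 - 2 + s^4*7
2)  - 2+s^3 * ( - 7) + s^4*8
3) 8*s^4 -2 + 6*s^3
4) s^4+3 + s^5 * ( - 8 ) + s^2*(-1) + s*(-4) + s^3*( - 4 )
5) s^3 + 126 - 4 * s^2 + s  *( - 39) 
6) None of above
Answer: 6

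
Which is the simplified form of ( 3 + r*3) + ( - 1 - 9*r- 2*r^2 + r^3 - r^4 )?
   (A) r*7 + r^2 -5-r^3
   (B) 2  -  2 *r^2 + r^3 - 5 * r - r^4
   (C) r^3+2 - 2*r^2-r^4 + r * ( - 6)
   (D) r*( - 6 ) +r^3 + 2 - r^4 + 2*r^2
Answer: C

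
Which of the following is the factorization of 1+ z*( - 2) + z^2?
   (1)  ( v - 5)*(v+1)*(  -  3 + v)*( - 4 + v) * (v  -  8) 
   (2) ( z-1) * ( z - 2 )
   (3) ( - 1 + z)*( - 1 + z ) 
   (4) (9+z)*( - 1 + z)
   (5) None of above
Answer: 3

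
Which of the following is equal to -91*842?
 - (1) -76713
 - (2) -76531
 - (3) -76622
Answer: 3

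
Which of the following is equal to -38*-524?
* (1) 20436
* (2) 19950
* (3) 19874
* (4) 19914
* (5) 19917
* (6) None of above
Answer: 6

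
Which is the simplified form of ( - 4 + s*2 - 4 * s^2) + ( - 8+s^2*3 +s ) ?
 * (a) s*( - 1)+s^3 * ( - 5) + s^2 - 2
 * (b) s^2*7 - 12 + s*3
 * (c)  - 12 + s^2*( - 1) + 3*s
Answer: c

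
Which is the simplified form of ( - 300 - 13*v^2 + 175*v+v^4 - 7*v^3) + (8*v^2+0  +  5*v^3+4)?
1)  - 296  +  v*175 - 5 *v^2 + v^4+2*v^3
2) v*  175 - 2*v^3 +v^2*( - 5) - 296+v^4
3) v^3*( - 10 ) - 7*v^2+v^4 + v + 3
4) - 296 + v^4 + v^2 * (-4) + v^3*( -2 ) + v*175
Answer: 2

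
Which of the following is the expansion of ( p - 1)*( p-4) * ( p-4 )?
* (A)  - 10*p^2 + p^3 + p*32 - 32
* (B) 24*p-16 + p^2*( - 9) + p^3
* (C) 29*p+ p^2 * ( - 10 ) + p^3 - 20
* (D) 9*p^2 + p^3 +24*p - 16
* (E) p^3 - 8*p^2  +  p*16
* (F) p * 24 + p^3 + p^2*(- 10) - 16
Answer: B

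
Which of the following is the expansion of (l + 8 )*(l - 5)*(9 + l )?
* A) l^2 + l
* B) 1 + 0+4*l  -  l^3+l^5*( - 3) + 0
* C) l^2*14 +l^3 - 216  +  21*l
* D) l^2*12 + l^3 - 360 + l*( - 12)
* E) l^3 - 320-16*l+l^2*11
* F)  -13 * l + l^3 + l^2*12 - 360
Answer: F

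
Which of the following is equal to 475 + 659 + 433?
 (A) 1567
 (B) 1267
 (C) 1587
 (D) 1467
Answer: A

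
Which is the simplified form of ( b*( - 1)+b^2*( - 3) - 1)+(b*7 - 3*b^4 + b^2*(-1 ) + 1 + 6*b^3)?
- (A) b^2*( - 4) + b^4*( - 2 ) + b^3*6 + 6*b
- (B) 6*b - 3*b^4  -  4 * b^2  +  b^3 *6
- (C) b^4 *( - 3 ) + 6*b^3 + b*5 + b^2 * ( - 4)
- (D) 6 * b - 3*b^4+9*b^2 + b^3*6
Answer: B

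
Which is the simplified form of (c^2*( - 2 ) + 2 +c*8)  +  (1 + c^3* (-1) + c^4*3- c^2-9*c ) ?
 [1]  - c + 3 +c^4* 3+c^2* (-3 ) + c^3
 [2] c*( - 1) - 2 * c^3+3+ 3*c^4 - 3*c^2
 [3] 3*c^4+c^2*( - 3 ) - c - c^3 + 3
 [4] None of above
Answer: 3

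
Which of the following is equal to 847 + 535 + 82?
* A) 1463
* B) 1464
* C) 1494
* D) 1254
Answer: B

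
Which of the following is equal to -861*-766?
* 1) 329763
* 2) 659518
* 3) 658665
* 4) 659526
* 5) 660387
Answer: 4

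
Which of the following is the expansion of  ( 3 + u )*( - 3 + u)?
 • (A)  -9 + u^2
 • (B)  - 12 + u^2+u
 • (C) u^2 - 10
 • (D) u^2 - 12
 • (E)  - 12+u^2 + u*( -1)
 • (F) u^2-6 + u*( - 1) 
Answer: A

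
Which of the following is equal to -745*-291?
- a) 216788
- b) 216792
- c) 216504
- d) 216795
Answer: d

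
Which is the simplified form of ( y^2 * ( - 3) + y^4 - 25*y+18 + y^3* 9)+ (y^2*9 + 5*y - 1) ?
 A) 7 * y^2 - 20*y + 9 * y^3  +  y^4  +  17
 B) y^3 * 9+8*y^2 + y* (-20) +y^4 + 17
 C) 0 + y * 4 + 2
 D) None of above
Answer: D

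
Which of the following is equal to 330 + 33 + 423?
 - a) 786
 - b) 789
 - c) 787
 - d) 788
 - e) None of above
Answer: a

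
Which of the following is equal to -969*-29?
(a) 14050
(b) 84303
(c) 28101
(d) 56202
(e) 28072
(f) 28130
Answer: c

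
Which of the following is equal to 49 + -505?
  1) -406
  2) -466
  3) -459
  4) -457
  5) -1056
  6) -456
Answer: 6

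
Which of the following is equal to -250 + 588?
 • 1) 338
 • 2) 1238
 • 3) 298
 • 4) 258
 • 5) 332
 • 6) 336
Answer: 1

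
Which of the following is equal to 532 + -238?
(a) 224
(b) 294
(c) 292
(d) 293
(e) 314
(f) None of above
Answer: b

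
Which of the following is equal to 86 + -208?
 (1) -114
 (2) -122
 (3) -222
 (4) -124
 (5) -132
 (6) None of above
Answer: 2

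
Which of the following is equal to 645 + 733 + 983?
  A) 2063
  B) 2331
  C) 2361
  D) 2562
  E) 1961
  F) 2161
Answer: C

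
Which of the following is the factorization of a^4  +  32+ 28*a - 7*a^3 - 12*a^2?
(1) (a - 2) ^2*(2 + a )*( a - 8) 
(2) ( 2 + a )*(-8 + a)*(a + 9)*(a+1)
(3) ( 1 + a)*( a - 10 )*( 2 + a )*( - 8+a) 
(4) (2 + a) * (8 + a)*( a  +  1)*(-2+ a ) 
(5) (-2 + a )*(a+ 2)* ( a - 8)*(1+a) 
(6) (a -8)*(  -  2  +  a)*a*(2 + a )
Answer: 5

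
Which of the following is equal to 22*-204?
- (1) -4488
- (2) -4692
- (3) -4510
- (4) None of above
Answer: 1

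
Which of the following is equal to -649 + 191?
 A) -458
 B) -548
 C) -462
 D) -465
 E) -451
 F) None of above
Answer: A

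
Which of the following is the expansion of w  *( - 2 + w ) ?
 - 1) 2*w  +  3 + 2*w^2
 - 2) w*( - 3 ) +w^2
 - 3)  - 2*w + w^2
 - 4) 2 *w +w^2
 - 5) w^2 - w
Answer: 3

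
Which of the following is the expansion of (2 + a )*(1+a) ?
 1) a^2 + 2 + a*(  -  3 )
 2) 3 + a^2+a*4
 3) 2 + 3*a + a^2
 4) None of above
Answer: 3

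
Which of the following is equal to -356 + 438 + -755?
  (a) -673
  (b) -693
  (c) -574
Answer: a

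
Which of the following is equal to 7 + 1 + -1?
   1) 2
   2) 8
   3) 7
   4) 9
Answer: 3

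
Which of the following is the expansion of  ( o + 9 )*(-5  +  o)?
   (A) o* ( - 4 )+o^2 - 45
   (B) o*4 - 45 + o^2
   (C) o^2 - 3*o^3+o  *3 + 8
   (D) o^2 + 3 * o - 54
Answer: B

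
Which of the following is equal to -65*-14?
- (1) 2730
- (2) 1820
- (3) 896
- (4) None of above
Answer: 4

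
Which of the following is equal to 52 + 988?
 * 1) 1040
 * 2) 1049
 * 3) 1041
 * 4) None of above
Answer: 1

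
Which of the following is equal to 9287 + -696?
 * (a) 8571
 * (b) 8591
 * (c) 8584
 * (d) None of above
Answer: b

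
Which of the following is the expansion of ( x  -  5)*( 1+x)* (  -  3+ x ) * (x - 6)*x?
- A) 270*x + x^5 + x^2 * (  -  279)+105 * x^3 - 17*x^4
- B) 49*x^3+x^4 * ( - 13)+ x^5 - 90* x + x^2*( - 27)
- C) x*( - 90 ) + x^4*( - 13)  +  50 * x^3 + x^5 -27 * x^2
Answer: B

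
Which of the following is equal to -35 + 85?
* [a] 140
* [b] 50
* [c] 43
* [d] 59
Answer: b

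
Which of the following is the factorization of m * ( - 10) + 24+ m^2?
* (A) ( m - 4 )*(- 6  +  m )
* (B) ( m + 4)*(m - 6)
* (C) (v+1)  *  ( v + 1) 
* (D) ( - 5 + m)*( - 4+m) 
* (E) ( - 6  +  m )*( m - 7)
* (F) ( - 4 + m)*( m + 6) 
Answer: A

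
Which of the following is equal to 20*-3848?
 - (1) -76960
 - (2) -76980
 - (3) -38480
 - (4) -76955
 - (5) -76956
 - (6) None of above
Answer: 1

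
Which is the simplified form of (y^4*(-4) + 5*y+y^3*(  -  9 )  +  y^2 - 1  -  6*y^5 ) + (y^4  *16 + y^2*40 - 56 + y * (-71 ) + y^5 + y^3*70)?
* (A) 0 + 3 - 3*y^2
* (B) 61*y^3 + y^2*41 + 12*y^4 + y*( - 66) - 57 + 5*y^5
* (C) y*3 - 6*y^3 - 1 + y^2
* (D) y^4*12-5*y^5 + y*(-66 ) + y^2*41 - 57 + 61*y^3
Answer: D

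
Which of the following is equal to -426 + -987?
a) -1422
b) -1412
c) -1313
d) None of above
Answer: d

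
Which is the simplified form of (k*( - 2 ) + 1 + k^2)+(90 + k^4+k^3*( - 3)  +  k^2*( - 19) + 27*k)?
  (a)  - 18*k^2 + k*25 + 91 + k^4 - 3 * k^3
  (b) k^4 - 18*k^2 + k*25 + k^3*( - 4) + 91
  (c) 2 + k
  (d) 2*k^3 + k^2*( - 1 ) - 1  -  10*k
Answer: a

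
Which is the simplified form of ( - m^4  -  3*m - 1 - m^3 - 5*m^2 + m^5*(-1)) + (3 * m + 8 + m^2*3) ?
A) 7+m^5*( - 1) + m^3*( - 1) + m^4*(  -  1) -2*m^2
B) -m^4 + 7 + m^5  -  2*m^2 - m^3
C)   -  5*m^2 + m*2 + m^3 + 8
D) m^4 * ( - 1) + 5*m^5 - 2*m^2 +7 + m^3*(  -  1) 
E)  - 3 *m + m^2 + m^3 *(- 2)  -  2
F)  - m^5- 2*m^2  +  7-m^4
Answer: A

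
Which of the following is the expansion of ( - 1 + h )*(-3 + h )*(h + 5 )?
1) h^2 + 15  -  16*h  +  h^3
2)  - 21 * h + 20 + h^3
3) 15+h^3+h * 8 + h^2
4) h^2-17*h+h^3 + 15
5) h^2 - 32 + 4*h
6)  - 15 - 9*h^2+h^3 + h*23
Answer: 4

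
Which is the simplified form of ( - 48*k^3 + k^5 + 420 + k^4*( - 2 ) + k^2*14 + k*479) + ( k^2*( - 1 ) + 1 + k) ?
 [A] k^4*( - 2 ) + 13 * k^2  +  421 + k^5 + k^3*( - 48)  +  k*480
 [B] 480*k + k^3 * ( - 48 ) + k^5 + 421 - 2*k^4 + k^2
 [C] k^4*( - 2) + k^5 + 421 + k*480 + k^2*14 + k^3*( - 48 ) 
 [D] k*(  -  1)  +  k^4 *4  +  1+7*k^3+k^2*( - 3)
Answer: A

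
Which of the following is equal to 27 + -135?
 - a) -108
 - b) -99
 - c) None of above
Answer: a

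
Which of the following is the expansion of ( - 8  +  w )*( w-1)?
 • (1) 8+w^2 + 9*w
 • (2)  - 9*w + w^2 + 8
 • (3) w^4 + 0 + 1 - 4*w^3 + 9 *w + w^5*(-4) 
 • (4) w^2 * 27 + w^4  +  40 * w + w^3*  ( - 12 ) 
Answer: 2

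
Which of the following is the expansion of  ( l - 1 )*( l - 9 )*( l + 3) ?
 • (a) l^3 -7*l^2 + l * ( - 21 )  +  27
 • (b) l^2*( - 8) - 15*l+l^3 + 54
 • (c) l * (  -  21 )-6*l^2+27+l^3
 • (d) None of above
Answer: a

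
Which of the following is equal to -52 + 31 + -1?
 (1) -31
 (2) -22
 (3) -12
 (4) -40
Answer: 2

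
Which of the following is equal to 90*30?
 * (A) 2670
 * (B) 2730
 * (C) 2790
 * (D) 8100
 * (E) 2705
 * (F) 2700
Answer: F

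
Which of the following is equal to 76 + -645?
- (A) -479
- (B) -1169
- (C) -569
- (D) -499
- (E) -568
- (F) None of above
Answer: C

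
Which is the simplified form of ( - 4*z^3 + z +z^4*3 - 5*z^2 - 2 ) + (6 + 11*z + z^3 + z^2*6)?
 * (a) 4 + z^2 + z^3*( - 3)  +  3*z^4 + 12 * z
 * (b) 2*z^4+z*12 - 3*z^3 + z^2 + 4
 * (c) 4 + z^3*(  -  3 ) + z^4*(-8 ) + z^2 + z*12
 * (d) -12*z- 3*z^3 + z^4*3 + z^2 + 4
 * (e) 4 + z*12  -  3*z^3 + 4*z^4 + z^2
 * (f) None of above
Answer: a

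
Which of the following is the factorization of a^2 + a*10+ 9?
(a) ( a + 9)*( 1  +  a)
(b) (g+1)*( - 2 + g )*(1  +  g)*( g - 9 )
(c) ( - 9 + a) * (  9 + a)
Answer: a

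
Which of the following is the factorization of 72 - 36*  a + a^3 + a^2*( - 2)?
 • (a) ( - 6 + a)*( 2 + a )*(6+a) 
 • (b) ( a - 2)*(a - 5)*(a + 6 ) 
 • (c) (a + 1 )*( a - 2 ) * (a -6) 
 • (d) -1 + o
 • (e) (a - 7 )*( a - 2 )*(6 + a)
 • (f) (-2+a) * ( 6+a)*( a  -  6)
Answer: f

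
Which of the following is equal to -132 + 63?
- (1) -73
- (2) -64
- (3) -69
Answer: 3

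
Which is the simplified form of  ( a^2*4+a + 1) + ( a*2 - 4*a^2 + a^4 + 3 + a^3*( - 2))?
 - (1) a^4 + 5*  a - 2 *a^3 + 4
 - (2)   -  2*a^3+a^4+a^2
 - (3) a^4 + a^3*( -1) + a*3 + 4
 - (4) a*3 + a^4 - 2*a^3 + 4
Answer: 4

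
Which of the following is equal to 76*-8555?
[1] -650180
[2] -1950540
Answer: 1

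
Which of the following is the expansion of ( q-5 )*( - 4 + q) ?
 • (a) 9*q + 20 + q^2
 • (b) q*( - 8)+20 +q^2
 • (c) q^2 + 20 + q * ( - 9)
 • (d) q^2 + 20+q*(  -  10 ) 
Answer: c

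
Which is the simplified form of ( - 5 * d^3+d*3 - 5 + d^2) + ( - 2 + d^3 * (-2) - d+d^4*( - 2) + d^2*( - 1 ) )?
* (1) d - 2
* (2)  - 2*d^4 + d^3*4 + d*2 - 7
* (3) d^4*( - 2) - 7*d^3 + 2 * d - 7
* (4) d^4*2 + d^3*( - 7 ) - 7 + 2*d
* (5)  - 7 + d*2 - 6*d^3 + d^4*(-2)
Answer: 3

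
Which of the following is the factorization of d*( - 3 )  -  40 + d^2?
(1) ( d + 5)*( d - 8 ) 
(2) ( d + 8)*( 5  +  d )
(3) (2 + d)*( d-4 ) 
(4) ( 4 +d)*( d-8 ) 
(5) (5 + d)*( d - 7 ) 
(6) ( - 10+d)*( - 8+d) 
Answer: 1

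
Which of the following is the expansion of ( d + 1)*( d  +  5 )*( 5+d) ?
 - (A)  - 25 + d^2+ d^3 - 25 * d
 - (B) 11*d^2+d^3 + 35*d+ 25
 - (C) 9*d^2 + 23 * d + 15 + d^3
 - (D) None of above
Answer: B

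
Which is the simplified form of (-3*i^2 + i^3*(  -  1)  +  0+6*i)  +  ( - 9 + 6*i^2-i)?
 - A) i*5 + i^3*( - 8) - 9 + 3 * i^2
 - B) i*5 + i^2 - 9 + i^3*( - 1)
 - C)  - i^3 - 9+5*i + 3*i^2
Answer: C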